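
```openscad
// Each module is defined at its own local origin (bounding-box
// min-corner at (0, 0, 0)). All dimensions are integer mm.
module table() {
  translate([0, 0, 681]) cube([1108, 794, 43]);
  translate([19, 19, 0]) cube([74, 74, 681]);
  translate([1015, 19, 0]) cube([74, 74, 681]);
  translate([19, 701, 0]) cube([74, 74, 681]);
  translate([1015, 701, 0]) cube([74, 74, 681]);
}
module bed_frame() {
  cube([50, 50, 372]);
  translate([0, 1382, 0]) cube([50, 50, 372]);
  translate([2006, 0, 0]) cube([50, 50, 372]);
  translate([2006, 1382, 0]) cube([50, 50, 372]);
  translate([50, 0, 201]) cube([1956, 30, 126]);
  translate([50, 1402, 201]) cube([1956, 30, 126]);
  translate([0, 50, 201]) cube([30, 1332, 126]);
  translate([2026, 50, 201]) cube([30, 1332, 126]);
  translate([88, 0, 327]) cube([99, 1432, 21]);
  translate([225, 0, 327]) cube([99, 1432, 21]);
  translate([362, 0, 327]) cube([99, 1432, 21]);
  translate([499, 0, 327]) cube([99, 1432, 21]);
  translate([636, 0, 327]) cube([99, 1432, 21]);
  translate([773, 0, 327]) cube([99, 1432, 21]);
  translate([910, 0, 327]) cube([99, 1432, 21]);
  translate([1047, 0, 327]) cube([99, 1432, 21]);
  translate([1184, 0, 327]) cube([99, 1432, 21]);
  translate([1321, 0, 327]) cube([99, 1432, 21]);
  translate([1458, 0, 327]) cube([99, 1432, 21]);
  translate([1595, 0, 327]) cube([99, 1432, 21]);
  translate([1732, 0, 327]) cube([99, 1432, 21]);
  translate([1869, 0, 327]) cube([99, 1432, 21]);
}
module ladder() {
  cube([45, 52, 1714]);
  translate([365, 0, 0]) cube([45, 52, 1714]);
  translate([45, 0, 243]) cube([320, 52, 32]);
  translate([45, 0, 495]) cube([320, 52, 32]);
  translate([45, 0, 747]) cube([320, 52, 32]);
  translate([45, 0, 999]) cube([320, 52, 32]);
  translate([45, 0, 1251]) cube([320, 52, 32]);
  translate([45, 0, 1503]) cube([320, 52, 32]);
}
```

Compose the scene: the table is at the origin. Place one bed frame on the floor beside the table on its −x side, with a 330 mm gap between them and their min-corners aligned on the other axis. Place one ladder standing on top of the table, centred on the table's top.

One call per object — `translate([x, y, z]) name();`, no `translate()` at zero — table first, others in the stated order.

table();
translate([-2386, 0, 0]) bed_frame();
translate([349, 371, 724]) ladder();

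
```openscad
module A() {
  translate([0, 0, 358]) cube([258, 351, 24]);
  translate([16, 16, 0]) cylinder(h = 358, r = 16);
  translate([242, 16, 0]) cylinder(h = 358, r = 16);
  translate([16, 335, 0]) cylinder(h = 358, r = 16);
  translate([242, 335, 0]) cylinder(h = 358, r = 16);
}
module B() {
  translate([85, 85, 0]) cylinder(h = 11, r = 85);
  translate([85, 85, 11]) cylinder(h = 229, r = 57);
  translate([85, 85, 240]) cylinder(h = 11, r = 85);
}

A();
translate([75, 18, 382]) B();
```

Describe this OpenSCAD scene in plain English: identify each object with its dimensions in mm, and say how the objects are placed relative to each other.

A is a four-legged stool. The seat is 258×351 mm, 24 mm thick, top at z = 382 mm. It stands on four round legs, each 32 mm in diameter, from z = 0 to the seat underside, each leg's axis is inset half a diameter from the nearest pair of seat edges (so the leg's bounding box is flush with the corner).

B is a spool: two coaxial disc flanges of radius 85 mm and thickness 11 mm, joined by a core cylinder of radius 57 mm and height 229 mm. The lower flange rests on z = 0 and the three cylinders share a vertical axis.

The spool is on top of the stool.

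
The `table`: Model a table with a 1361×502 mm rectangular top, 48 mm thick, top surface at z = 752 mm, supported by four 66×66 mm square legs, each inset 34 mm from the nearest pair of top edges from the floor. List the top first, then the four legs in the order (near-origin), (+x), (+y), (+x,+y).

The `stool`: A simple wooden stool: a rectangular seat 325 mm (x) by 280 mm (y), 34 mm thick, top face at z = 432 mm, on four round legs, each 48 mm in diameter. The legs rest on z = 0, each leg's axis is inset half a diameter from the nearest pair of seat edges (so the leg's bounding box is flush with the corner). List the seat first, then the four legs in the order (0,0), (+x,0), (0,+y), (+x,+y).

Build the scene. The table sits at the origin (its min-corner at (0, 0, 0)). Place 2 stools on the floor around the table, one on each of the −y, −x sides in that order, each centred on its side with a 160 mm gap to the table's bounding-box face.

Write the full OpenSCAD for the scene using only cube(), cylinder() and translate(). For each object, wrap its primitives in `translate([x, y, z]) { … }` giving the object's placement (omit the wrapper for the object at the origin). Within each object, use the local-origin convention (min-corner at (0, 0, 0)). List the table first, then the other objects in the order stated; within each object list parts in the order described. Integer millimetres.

translate([0, 0, 704]) cube([1361, 502, 48]);
translate([34, 34, 0]) cube([66, 66, 704]);
translate([1261, 34, 0]) cube([66, 66, 704]);
translate([34, 402, 0]) cube([66, 66, 704]);
translate([1261, 402, 0]) cube([66, 66, 704]);
translate([518, -440, 0]) {
  translate([0, 0, 398]) cube([325, 280, 34]);
  translate([24, 24, 0]) cylinder(h = 398, r = 24);
  translate([301, 24, 0]) cylinder(h = 398, r = 24);
  translate([24, 256, 0]) cylinder(h = 398, r = 24);
  translate([301, 256, 0]) cylinder(h = 398, r = 24);
}
translate([-485, 111, 0]) {
  translate([0, 0, 398]) cube([325, 280, 34]);
  translate([24, 24, 0]) cylinder(h = 398, r = 24);
  translate([301, 24, 0]) cylinder(h = 398, r = 24);
  translate([24, 256, 0]) cylinder(h = 398, r = 24);
  translate([301, 256, 0]) cylinder(h = 398, r = 24);
}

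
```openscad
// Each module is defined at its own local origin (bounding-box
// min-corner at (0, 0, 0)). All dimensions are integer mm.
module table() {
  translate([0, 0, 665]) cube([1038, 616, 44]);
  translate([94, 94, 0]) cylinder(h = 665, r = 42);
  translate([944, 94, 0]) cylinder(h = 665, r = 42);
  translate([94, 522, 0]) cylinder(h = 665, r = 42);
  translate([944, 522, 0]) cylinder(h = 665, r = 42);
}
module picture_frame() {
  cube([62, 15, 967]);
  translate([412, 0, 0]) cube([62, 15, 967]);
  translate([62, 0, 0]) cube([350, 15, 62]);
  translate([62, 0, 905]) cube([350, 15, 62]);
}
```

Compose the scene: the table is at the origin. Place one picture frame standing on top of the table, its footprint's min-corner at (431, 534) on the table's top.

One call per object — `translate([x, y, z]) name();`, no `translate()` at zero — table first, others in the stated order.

table();
translate([431, 534, 709]) picture_frame();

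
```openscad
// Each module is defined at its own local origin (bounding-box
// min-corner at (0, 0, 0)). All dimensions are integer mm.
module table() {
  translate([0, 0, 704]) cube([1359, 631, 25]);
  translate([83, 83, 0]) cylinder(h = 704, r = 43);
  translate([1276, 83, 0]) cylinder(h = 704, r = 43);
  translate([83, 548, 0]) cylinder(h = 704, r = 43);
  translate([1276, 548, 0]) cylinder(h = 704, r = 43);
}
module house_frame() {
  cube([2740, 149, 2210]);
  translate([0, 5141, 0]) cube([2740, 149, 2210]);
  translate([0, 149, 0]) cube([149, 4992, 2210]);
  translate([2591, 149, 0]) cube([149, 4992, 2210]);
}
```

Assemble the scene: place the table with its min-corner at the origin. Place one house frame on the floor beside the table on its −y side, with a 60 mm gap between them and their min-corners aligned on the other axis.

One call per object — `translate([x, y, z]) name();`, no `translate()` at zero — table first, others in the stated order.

table();
translate([0, -5350, 0]) house_frame();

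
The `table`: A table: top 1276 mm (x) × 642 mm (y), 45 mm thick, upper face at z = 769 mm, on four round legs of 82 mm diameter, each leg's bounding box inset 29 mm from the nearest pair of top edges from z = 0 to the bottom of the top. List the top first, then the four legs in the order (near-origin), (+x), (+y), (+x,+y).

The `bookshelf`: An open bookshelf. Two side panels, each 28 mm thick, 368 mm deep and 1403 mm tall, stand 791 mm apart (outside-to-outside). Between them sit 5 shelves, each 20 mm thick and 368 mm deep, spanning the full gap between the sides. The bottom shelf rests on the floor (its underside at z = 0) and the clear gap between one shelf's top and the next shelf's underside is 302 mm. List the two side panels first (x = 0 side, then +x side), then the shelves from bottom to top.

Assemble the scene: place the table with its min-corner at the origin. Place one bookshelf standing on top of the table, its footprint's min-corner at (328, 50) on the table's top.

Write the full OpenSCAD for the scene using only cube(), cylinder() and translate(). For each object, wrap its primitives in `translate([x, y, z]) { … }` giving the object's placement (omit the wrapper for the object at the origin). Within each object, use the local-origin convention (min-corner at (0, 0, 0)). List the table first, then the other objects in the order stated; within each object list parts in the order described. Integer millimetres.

translate([0, 0, 724]) cube([1276, 642, 45]);
translate([70, 70, 0]) cylinder(h = 724, r = 41);
translate([1206, 70, 0]) cylinder(h = 724, r = 41);
translate([70, 572, 0]) cylinder(h = 724, r = 41);
translate([1206, 572, 0]) cylinder(h = 724, r = 41);
translate([328, 50, 769]) {
  cube([28, 368, 1403]);
  translate([763, 0, 0]) cube([28, 368, 1403]);
  translate([28, 0, 0]) cube([735, 368, 20]);
  translate([28, 0, 322]) cube([735, 368, 20]);
  translate([28, 0, 644]) cube([735, 368, 20]);
  translate([28, 0, 966]) cube([735, 368, 20]);
  translate([28, 0, 1288]) cube([735, 368, 20]);
}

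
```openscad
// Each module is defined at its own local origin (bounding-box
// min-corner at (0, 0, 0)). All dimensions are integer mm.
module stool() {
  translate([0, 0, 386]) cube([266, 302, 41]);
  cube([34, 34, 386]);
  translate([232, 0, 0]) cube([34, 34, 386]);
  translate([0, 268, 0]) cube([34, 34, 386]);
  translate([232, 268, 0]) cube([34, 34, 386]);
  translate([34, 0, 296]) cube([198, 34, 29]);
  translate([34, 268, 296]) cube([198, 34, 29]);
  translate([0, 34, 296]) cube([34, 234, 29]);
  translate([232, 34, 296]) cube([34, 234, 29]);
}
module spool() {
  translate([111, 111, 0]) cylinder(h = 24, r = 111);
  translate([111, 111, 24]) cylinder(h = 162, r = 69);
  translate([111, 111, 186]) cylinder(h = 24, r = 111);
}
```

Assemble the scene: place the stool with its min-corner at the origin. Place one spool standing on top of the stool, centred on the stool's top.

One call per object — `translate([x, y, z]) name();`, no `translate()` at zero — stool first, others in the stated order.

stool();
translate([22, 40, 427]) spool();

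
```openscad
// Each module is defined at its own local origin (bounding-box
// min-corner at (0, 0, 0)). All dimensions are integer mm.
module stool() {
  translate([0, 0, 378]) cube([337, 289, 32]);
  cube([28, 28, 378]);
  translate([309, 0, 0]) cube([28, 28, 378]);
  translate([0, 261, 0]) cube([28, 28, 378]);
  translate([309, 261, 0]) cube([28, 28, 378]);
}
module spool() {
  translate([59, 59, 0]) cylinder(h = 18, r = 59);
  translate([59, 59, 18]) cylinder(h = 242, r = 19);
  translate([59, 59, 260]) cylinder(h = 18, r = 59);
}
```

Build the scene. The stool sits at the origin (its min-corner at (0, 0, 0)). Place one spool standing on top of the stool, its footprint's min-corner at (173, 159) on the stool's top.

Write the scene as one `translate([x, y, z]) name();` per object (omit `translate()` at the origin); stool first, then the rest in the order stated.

stool();
translate([173, 159, 410]) spool();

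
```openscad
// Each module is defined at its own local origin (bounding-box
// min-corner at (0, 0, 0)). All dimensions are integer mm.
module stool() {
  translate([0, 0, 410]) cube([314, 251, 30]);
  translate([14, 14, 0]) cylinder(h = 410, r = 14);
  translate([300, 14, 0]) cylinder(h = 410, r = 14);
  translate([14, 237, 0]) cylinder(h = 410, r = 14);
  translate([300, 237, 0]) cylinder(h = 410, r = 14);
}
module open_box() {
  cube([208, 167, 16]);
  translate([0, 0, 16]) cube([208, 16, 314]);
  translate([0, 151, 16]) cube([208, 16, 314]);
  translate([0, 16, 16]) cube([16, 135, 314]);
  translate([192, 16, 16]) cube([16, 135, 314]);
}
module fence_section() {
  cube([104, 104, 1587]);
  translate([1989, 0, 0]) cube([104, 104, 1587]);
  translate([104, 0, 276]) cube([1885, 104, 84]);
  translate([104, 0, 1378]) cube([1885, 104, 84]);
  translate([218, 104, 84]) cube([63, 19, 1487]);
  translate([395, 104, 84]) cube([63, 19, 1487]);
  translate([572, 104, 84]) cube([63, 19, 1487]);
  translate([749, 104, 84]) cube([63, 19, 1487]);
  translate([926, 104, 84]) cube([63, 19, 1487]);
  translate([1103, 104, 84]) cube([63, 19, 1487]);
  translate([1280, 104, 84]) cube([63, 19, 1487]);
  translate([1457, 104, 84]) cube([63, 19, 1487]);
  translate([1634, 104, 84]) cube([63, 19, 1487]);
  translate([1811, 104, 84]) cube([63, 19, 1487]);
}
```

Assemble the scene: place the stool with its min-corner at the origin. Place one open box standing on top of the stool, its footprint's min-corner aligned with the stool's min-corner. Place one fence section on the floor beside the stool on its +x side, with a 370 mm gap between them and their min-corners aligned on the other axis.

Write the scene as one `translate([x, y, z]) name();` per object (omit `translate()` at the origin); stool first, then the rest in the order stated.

stool();
translate([0, 0, 440]) open_box();
translate([684, 0, 0]) fence_section();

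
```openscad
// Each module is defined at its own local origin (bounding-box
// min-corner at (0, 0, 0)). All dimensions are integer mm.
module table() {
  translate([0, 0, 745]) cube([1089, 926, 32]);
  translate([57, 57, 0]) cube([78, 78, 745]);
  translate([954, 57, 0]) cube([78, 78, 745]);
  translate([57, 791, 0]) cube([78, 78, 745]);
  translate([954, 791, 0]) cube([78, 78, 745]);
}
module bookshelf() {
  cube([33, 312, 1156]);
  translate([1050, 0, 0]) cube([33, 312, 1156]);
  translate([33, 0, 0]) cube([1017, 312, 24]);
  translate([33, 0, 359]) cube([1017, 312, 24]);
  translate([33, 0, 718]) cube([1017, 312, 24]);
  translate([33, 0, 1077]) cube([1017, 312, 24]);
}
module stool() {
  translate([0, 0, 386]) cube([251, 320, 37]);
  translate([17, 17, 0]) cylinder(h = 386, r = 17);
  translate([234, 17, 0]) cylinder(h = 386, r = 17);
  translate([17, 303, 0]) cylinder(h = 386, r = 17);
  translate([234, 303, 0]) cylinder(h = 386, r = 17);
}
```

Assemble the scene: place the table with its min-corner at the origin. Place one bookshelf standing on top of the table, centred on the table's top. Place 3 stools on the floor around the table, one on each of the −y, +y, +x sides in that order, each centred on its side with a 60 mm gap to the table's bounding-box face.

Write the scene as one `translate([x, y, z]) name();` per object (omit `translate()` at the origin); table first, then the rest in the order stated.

table();
translate([3, 307, 777]) bookshelf();
translate([419, -380, 0]) stool();
translate([419, 986, 0]) stool();
translate([1149, 303, 0]) stool();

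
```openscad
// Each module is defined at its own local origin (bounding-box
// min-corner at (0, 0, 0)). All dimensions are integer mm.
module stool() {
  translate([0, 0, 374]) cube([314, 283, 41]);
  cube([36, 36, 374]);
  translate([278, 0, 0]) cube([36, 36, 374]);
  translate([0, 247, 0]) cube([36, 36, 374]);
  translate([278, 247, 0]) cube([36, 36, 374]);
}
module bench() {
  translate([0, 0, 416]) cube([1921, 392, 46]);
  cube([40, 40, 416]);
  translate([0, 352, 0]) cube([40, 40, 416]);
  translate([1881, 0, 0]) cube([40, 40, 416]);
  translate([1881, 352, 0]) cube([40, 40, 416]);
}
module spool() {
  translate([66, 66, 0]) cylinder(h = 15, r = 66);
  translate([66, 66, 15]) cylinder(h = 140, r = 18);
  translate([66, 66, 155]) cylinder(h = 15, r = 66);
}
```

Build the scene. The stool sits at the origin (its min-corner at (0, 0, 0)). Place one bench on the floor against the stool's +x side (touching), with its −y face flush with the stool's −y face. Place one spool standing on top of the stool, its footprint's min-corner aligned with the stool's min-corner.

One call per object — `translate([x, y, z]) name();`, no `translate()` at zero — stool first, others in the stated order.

stool();
translate([314, 0, 0]) bench();
translate([0, 0, 415]) spool();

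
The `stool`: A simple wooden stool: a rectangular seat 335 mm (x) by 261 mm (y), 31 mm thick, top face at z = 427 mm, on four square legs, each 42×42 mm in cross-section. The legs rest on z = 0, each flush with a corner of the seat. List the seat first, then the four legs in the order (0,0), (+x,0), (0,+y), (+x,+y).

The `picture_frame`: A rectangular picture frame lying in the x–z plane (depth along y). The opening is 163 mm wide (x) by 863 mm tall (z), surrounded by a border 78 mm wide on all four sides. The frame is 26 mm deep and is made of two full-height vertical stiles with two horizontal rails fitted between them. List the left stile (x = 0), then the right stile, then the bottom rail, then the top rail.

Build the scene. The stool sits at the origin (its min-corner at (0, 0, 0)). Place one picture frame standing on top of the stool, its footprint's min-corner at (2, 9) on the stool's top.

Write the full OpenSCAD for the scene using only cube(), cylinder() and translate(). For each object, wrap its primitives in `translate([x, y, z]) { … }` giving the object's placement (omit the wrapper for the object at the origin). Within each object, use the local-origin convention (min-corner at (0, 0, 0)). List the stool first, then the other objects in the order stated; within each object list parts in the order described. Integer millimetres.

translate([0, 0, 396]) cube([335, 261, 31]);
cube([42, 42, 396]);
translate([293, 0, 0]) cube([42, 42, 396]);
translate([0, 219, 0]) cube([42, 42, 396]);
translate([293, 219, 0]) cube([42, 42, 396]);
translate([2, 9, 427]) {
  cube([78, 26, 1019]);
  translate([241, 0, 0]) cube([78, 26, 1019]);
  translate([78, 0, 0]) cube([163, 26, 78]);
  translate([78, 0, 941]) cube([163, 26, 78]);
}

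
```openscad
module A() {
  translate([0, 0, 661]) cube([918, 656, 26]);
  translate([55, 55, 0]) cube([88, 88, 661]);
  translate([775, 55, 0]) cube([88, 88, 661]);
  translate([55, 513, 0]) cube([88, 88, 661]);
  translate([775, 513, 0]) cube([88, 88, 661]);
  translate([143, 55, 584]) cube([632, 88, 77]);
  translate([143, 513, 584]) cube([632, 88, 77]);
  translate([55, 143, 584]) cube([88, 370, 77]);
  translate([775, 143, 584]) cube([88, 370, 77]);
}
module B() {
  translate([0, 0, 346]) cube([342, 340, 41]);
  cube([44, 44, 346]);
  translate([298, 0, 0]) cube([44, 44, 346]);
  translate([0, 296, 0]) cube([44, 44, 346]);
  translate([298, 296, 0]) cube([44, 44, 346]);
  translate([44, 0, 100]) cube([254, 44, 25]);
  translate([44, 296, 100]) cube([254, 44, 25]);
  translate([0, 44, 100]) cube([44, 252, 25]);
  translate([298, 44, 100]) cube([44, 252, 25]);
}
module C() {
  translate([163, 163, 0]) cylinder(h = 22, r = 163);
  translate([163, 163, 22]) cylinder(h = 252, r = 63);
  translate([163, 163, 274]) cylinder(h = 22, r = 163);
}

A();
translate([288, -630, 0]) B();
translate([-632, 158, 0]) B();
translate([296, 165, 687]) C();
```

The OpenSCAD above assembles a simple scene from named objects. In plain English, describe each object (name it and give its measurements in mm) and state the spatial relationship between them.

A is a rectangular dining table. The top is 918×656×26 mm with its upper surface at z = 687 mm. It stands on four 88×88 mm square legs, each inset 55 mm from the nearest pair of top edges, running from the floor to the underside of the top. Four apron rails, 88 mm thick and 77 mm tall, run between adjacent legs with their top edges flush with the underside of the top and their outer faces flush with the legs' outer faces.

B is a four-legged stool. The seat is 342×340 mm, 41 mm thick, top at z = 387 mm. It stands on four square legs, each 44×44 mm in cross-section, from z = 0 to the seat underside, each flush with a corner of the seat. Four stretchers, 44 mm wide and 25 mm tall, connect adjacent legs with their undersides at z = 100 mm, each running between the inner faces of the legs it joins and aligned with the legs' outer faces on the other axis.

C is a spool: two coaxial disc flanges of radius 163 mm and thickness 22 mm, joined by a core cylinder of radius 63 mm and height 252 mm. The lower flange rests on z = 0 and the three cylinders share a vertical axis.

Two stools sit around the table at the −y, −x sides. The spool is on top of the table, centred.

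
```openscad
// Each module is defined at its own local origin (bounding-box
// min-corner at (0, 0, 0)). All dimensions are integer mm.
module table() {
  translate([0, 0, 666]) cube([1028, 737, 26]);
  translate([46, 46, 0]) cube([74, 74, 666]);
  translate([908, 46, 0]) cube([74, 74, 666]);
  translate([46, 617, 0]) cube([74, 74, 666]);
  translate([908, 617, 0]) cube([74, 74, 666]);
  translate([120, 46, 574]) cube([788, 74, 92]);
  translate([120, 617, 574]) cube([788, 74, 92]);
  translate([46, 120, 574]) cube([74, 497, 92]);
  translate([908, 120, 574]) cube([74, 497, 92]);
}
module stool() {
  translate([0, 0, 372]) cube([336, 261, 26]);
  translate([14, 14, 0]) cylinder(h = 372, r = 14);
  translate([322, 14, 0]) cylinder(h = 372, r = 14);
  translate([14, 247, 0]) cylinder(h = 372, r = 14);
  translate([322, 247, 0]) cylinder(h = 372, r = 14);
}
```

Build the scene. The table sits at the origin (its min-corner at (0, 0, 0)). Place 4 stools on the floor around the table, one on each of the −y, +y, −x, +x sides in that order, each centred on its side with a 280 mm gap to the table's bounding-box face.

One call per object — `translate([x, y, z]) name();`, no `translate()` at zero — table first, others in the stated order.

table();
translate([346, -541, 0]) stool();
translate([346, 1017, 0]) stool();
translate([-616, 238, 0]) stool();
translate([1308, 238, 0]) stool();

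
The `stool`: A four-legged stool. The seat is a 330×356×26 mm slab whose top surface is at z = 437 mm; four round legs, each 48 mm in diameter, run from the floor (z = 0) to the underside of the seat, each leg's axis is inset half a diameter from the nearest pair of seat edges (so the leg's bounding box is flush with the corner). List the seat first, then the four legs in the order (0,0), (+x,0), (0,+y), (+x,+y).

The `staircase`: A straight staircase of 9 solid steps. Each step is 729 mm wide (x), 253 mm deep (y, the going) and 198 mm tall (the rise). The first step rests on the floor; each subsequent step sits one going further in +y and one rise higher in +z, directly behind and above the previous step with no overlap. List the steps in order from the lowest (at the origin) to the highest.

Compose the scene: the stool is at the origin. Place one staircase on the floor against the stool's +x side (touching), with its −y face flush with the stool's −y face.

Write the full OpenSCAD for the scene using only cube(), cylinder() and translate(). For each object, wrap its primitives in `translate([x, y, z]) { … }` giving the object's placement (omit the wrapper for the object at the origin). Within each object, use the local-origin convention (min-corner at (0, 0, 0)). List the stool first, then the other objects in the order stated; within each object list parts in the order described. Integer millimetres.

translate([0, 0, 411]) cube([330, 356, 26]);
translate([24, 24, 0]) cylinder(h = 411, r = 24);
translate([306, 24, 0]) cylinder(h = 411, r = 24);
translate([24, 332, 0]) cylinder(h = 411, r = 24);
translate([306, 332, 0]) cylinder(h = 411, r = 24);
translate([330, 0, 0]) {
  cube([729, 253, 198]);
  translate([0, 253, 198]) cube([729, 253, 198]);
  translate([0, 506, 396]) cube([729, 253, 198]);
  translate([0, 759, 594]) cube([729, 253, 198]);
  translate([0, 1012, 792]) cube([729, 253, 198]);
  translate([0, 1265, 990]) cube([729, 253, 198]);
  translate([0, 1518, 1188]) cube([729, 253, 198]);
  translate([0, 1771, 1386]) cube([729, 253, 198]);
  translate([0, 2024, 1584]) cube([729, 253, 198]);
}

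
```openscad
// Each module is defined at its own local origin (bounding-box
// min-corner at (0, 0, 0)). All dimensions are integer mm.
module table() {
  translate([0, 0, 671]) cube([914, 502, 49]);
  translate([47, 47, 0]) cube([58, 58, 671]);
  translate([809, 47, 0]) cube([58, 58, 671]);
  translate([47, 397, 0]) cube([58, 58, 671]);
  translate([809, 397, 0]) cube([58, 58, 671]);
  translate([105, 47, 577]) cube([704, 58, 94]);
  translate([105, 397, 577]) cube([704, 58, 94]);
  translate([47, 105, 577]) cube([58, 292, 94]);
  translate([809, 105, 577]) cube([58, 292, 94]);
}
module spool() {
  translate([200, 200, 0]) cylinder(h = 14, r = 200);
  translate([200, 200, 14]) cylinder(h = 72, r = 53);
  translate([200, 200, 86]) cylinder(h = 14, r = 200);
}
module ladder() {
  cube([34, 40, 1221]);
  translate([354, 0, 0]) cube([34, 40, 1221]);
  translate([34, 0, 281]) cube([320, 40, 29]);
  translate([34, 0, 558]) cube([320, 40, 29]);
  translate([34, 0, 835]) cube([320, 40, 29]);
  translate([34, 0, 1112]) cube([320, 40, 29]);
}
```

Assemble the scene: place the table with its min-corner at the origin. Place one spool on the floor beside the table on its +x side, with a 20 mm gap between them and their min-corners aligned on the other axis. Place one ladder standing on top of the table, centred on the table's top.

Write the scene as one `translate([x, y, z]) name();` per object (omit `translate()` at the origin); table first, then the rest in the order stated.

table();
translate([934, 0, 0]) spool();
translate([263, 231, 720]) ladder();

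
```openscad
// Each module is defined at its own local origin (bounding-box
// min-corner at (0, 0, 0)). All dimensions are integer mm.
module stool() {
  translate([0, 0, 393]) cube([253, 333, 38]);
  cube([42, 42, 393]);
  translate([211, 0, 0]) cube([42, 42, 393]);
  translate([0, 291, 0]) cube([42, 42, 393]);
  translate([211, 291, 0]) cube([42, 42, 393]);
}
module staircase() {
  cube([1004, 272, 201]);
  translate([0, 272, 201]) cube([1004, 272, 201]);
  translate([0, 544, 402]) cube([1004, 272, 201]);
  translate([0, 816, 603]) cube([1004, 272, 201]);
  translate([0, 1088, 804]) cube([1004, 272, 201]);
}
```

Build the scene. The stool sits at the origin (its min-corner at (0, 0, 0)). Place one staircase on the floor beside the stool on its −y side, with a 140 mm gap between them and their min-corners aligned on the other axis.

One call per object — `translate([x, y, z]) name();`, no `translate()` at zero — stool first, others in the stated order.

stool();
translate([0, -1500, 0]) staircase();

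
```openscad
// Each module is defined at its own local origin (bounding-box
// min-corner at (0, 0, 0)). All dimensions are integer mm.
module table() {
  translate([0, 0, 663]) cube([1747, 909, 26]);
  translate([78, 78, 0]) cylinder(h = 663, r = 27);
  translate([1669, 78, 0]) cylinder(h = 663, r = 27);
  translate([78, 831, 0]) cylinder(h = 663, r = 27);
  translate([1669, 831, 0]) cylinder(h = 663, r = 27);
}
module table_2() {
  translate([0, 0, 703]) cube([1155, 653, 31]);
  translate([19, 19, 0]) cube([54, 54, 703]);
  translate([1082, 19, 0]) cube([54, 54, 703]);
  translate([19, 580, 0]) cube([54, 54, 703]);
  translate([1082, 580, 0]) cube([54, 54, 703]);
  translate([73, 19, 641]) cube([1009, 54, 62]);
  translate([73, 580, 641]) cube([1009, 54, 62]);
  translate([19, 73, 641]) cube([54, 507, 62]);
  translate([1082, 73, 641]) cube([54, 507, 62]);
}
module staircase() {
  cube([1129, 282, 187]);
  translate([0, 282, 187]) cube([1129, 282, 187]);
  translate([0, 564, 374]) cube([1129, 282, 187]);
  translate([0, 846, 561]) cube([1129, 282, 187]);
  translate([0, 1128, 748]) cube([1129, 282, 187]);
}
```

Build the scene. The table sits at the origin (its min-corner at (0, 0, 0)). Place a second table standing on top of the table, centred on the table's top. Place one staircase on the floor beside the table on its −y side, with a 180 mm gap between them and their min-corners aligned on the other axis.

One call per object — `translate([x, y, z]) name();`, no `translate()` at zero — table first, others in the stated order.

table();
translate([296, 128, 689]) table_2();
translate([0, -1590, 0]) staircase();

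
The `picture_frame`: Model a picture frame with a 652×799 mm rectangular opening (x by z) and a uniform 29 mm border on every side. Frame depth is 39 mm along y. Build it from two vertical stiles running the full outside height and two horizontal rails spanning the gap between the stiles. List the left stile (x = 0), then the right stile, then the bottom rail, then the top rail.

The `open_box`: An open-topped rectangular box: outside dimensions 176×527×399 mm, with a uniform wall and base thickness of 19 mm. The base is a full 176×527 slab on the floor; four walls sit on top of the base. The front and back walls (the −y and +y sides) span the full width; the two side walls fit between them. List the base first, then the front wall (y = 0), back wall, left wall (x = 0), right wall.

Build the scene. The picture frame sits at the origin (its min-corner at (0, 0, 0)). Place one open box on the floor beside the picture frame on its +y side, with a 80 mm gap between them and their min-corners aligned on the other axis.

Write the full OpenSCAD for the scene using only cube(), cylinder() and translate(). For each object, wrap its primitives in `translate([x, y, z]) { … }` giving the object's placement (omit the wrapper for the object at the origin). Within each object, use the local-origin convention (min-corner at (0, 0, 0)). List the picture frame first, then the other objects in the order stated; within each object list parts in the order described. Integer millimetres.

cube([29, 39, 857]);
translate([681, 0, 0]) cube([29, 39, 857]);
translate([29, 0, 0]) cube([652, 39, 29]);
translate([29, 0, 828]) cube([652, 39, 29]);
translate([0, 119, 0]) {
  cube([176, 527, 19]);
  translate([0, 0, 19]) cube([176, 19, 380]);
  translate([0, 508, 19]) cube([176, 19, 380]);
  translate([0, 19, 19]) cube([19, 489, 380]);
  translate([157, 19, 19]) cube([19, 489, 380]);
}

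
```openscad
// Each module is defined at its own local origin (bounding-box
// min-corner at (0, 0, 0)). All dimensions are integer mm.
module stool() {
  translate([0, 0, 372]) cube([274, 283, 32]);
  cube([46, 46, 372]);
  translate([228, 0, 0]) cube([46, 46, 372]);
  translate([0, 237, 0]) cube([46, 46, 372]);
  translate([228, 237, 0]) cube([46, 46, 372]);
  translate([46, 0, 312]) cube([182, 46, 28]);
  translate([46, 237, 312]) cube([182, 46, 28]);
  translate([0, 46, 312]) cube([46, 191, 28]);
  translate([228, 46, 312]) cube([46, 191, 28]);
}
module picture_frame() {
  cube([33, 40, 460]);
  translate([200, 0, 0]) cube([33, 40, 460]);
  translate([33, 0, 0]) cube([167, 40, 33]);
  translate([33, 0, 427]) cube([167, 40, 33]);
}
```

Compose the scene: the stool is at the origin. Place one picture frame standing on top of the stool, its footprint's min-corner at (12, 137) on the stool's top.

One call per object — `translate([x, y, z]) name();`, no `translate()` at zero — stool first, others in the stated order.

stool();
translate([12, 137, 404]) picture_frame();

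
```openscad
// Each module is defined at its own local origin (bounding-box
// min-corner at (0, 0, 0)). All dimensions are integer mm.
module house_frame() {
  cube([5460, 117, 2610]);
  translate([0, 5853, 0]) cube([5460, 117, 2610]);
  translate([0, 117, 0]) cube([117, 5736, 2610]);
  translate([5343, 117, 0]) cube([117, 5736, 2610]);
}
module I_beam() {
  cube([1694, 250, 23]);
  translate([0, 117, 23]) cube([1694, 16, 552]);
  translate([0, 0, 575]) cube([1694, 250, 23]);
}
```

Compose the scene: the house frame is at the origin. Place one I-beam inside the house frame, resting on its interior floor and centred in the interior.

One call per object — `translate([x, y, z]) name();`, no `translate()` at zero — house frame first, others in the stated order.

house_frame();
translate([1883, 2860, 0]) I_beam();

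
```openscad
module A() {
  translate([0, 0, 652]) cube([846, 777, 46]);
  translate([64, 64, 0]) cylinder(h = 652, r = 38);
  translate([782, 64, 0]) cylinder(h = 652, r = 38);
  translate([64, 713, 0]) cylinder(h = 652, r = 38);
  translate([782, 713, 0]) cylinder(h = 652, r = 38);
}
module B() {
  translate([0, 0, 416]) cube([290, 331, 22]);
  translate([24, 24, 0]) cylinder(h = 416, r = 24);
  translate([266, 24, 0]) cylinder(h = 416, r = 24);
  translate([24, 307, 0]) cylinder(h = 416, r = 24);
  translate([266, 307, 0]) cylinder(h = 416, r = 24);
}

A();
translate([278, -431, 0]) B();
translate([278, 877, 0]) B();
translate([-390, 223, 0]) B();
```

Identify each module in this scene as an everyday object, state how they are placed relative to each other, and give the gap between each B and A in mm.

A is a table. B is a stool. Three stools sit around the table at the −y, +y, −x sides. The gap between each stool and the table is 100 mm.

Each stool's nearest face is 100 mm from the table's bounding box.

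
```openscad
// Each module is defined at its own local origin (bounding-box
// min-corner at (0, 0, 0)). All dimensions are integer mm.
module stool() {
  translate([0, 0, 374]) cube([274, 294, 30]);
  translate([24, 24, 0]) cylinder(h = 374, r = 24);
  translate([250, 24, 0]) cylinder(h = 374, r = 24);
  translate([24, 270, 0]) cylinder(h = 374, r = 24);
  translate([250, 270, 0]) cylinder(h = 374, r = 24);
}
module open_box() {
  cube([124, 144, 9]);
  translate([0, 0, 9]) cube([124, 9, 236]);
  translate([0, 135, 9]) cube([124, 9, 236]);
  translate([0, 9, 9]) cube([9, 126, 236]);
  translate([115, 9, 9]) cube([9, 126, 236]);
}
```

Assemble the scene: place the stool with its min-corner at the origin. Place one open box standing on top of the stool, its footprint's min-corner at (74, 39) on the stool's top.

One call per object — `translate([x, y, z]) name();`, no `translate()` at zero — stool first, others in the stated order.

stool();
translate([74, 39, 404]) open_box();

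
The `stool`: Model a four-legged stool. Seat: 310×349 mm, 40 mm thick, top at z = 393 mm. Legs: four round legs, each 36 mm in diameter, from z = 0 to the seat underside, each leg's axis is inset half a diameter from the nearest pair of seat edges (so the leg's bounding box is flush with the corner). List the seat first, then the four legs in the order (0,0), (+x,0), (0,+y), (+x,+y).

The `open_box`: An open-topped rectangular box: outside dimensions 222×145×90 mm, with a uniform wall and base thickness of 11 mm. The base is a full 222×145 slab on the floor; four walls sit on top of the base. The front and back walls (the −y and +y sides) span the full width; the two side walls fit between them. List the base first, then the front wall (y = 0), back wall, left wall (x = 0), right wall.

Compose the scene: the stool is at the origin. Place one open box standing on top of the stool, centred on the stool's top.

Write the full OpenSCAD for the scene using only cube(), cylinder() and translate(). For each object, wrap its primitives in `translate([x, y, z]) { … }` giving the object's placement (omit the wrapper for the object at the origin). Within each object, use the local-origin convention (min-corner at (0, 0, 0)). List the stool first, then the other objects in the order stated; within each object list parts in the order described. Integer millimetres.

translate([0, 0, 353]) cube([310, 349, 40]);
translate([18, 18, 0]) cylinder(h = 353, r = 18);
translate([292, 18, 0]) cylinder(h = 353, r = 18);
translate([18, 331, 0]) cylinder(h = 353, r = 18);
translate([292, 331, 0]) cylinder(h = 353, r = 18);
translate([44, 102, 393]) {
  cube([222, 145, 11]);
  translate([0, 0, 11]) cube([222, 11, 79]);
  translate([0, 134, 11]) cube([222, 11, 79]);
  translate([0, 11, 11]) cube([11, 123, 79]);
  translate([211, 11, 11]) cube([11, 123, 79]);
}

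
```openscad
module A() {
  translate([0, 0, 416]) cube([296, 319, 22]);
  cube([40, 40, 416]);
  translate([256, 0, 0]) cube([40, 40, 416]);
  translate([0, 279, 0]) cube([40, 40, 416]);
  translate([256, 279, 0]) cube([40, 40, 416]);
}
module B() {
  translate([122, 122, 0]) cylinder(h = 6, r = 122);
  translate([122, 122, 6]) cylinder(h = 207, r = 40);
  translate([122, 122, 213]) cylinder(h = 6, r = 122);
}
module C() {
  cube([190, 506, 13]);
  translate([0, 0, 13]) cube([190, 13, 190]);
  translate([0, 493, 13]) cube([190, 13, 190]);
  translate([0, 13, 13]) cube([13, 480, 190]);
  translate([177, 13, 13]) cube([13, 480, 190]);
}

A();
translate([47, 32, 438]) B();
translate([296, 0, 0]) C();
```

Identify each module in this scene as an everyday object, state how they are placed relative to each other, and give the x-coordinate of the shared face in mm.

The stool's +x face and the open box's −x face are both at x = 296 mm.

A is a stool. B is a spool. C is an open box. The spool is on top of the stool. The open box is against the stool's +x side, with their −y faces flush. The x-coordinate of the shared face is 296 mm.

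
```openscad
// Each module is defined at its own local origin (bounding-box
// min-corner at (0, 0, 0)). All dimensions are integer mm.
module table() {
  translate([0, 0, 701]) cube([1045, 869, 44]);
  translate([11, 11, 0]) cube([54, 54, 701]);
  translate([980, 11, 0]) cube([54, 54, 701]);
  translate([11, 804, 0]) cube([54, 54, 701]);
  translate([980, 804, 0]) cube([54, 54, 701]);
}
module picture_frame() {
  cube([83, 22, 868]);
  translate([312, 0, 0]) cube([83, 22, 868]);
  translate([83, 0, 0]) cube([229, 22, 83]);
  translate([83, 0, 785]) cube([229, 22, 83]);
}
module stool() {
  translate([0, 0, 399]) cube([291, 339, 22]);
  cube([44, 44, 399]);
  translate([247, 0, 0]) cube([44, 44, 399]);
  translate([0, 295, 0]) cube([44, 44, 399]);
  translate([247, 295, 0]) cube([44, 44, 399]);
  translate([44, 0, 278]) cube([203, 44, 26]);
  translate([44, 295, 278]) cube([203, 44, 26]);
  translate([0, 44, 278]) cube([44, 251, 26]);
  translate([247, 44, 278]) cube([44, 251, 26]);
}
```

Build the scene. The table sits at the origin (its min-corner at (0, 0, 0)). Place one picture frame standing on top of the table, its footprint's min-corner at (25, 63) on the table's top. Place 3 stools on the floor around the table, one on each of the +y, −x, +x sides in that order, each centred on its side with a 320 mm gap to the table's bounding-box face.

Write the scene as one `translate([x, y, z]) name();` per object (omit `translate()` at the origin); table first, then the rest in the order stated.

table();
translate([25, 63, 745]) picture_frame();
translate([377, 1189, 0]) stool();
translate([-611, 265, 0]) stool();
translate([1365, 265, 0]) stool();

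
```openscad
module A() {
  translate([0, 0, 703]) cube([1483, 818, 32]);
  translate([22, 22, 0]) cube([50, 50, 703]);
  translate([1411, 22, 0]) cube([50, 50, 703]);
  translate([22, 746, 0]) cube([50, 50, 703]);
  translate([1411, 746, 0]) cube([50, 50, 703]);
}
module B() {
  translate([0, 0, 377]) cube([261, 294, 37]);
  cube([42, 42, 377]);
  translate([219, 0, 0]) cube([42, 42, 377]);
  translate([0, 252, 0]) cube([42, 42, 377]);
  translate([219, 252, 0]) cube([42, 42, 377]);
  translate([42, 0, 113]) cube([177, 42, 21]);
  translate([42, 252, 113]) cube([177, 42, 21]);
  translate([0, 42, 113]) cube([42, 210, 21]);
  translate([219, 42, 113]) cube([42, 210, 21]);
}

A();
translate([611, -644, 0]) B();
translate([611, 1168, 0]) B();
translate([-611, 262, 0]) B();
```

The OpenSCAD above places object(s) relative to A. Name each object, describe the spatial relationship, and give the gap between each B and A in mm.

Each stool's nearest face is 350 mm from the table's bounding box.

A is a table. B is a stool. Three stools sit around the table at the −y, +y, −x sides. The gap between each stool and the table is 350 mm.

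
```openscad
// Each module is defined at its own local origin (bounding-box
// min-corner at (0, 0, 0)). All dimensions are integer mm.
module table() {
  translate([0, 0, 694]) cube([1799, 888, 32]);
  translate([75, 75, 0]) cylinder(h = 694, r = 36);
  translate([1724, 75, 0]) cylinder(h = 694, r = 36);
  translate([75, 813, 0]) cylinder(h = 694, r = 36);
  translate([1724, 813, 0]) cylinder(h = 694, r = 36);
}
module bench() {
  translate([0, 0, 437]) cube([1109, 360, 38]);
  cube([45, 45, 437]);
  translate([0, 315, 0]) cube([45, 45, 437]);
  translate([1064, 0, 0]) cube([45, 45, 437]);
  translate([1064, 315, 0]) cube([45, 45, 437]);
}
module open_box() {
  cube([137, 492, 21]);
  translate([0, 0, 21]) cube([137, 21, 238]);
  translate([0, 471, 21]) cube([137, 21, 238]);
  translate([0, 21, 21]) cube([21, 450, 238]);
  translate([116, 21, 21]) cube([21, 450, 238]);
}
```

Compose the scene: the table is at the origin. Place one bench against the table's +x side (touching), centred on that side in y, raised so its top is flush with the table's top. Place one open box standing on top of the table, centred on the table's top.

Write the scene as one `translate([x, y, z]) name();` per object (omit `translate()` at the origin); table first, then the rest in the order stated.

table();
translate([1799, 264, 251]) bench();
translate([831, 198, 726]) open_box();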